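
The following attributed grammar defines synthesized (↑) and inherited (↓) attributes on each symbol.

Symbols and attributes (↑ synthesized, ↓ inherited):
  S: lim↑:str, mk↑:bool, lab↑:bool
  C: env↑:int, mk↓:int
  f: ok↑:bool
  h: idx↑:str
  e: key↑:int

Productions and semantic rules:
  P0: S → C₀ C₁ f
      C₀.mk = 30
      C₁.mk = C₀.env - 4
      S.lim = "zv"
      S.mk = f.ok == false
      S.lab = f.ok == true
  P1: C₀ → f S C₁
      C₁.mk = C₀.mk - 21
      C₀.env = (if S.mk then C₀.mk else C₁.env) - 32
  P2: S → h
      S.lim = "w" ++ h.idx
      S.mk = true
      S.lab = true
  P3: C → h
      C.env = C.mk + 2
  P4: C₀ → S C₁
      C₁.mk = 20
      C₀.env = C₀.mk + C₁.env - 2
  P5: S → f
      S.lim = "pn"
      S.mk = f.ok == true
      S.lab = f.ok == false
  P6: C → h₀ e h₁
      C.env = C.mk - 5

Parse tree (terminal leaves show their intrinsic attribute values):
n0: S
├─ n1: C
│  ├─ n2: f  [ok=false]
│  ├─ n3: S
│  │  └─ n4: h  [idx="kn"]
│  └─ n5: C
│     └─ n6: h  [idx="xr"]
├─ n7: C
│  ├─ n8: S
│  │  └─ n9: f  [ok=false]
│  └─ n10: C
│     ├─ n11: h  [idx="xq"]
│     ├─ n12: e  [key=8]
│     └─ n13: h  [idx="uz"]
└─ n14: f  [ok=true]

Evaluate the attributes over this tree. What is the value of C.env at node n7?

1. n1.mk = 30  [30]
2. n2.ok = false  [terminal]
3. n4.idx = "kn"  [terminal]
4. n3.lim = "wkn"  ["w" ++ h.idx]
5. n3.mk = true  [true]
6. n3.lab = true  [true]
7. n5.mk = 9  [C₀.mk - 21]
8. n6.idx = "xr"  [terminal]
9. n5.env = 11  [C.mk + 2]
10. n1.env = -2  [(if S.mk then C₀.mk else C₁.env) - 32]
11. n7.mk = -6  [C₀.env - 4]
12. n9.ok = false  [terminal]
13. n8.lim = "pn"  ["pn"]
14. n8.mk = false  [f.ok == true]
15. n8.lab = true  [f.ok == false]
16. n10.mk = 20  [20]
17. n11.idx = "xq"  [terminal]
18. n12.key = 8  [terminal]
19. n13.idx = "uz"  [terminal]
20. n10.env = 15  [C.mk - 5]
21. n7.env = 7  [C₀.mk + C₁.env - 2]
22. n14.ok = true  [terminal]
23. n0.lim = "zv"  ["zv"]
24. n0.mk = false  [f.ok == false]
25. n0.lab = true  [f.ok == true]

7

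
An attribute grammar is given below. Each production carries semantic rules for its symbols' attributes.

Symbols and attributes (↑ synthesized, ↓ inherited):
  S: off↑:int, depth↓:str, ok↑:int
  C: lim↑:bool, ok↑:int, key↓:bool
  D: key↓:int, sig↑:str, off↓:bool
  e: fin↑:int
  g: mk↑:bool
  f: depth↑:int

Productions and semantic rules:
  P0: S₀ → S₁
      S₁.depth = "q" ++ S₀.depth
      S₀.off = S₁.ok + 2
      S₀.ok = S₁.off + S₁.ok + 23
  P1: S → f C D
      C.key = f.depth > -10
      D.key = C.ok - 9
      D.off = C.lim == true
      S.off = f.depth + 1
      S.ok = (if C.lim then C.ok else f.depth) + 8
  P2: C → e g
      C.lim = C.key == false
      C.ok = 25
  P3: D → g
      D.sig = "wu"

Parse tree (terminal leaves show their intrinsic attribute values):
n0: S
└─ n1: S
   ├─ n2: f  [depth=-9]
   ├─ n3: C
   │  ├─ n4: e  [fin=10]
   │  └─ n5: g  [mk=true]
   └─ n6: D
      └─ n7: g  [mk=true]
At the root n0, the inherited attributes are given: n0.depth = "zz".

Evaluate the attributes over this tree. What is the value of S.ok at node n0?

1. n0.depth = "zz"  [given at root]
2. n1.depth = "qzz"  ["q" ++ S₀.depth]
3. n2.depth = -9  [terminal]
4. n3.key = true  [f.depth > -10]
5. n4.fin = 10  [terminal]
6. n5.mk = true  [terminal]
7. n3.lim = false  [C.key == false]
8. n3.ok = 25  [25]
9. n6.key = 16  [C.ok - 9]
10. n6.off = false  [C.lim == true]
11. n7.mk = true  [terminal]
12. n6.sig = "wu"  ["wu"]
13. n1.off = -8  [f.depth + 1]
14. n1.ok = -1  [(if C.lim then C.ok else f.depth) + 8]
15. n0.off = 1  [S₁.ok + 2]
16. n0.ok = 14  [S₁.off + S₁.ok + 23]

14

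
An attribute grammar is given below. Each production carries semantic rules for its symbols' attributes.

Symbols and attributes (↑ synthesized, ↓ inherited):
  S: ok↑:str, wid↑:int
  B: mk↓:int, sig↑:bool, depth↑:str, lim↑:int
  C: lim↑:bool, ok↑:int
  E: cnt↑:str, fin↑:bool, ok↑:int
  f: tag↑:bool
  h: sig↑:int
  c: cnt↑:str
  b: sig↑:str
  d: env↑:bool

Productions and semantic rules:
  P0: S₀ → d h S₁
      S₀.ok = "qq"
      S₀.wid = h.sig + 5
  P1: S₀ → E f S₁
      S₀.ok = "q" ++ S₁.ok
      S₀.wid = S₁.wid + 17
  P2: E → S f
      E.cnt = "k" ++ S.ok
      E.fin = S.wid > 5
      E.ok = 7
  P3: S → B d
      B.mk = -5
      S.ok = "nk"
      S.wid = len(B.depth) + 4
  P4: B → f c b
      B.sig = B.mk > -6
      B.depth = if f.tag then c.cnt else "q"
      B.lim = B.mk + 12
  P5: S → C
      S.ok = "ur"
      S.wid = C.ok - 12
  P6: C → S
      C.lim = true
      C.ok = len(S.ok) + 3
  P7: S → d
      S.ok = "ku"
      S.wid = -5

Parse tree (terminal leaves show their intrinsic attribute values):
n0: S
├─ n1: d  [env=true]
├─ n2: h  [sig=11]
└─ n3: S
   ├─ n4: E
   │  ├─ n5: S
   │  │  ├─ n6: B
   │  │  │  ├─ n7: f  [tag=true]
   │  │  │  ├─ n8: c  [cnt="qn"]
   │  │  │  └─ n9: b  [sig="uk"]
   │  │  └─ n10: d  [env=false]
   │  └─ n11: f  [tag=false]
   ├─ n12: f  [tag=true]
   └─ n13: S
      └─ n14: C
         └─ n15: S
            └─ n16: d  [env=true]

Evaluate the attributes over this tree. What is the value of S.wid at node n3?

1. n1.env = true  [terminal]
2. n2.sig = 11  [terminal]
3. n6.mk = -5  [-5]
4. n7.tag = true  [terminal]
5. n8.cnt = "qn"  [terminal]
6. n9.sig = "uk"  [terminal]
7. n6.sig = true  [B.mk > -6]
8. n6.depth = "qn"  [if f.tag then c.cnt else "q"]
9. n6.lim = 7  [B.mk + 12]
10. n10.env = false  [terminal]
11. n5.ok = "nk"  ["nk"]
12. n5.wid = 6  [len(B.depth) + 4]
13. n11.tag = false  [terminal]
14. n4.cnt = "knk"  ["k" ++ S.ok]
15. n4.fin = true  [S.wid > 5]
16. n4.ok = 7  [7]
17. n12.tag = true  [terminal]
18. n16.env = true  [terminal]
19. n15.ok = "ku"  ["ku"]
20. n15.wid = -5  [-5]
21. n14.lim = true  [true]
22. n14.ok = 5  [len(S.ok) + 3]
23. n13.ok = "ur"  ["ur"]
24. n13.wid = -7  [C.ok - 12]
25. n3.ok = "qur"  ["q" ++ S₁.ok]
26. n3.wid = 10  [S₁.wid + 17]
27. n0.ok = "qq"  ["qq"]
28. n0.wid = 16  [h.sig + 5]

10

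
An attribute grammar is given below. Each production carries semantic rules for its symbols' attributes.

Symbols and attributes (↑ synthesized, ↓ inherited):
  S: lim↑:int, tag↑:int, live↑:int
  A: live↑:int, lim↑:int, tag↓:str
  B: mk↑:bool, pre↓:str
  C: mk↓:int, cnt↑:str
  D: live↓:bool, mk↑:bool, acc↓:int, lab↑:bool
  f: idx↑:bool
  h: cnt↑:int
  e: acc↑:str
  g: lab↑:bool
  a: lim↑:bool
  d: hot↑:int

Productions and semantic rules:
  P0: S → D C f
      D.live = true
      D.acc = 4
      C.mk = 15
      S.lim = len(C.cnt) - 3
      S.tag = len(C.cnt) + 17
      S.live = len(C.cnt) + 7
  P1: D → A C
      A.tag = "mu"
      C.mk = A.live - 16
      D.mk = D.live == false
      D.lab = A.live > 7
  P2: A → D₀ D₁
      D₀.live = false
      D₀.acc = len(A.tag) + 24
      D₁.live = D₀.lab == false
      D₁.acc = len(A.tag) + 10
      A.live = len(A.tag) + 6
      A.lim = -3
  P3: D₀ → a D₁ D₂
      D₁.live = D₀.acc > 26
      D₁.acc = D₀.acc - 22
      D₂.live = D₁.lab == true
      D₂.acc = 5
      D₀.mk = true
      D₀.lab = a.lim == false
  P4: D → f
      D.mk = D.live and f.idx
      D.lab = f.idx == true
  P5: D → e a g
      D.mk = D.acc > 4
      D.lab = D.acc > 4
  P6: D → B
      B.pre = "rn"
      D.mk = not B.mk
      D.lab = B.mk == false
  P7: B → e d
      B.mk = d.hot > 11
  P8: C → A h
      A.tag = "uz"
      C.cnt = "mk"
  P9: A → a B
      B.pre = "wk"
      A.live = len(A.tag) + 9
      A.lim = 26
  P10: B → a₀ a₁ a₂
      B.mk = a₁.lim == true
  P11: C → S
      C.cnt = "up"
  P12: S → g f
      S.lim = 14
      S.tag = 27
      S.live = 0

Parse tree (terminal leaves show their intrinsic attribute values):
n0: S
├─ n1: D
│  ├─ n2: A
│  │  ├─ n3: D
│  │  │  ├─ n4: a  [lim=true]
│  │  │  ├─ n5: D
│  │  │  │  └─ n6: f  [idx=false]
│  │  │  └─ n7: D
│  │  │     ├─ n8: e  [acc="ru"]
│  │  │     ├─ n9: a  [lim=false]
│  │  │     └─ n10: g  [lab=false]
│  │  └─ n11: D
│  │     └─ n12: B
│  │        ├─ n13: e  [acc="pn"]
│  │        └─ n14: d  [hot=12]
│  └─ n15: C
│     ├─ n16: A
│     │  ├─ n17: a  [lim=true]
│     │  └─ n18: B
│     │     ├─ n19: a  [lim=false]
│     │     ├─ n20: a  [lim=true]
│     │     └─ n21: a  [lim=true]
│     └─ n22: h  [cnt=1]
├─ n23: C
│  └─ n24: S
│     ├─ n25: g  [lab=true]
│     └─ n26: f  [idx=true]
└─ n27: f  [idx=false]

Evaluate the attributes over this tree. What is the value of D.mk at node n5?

false

1. n1.live = true  [true]
2. n1.acc = 4  [4]
3. n2.tag = "mu"  ["mu"]
4. n3.live = false  [false]
5. n3.acc = 26  [len(A.tag) + 24]
6. n4.lim = true  [terminal]
7. n5.live = false  [D₀.acc > 26]
8. n5.acc = 4  [D₀.acc - 22]
9. n6.idx = false  [terminal]
10. n5.mk = false  [D.live and f.idx]
11. n5.lab = false  [f.idx == true]
12. n7.live = false  [D₁.lab == true]
13. n7.acc = 5  [5]
14. n8.acc = "ru"  [terminal]
15. n9.lim = false  [terminal]
16. n10.lab = false  [terminal]
17. n7.mk = true  [D.acc > 4]
18. n7.lab = true  [D.acc > 4]
19. n3.mk = true  [true]
20. n3.lab = false  [a.lim == false]
21. n11.live = true  [D₀.lab == false]
22. n11.acc = 12  [len(A.tag) + 10]
23. n12.pre = "rn"  ["rn"]
24. n13.acc = "pn"  [terminal]
25. n14.hot = 12  [terminal]
26. n12.mk = true  [d.hot > 11]
27. n11.mk = false  [not B.mk]
28. n11.lab = false  [B.mk == false]
29. n2.live = 8  [len(A.tag) + 6]
30. n2.lim = -3  [-3]
31. n15.mk = -8  [A.live - 16]
32. n16.tag = "uz"  ["uz"]
33. n17.lim = true  [terminal]
34. n18.pre = "wk"  ["wk"]
35. n19.lim = false  [terminal]
36. n20.lim = true  [terminal]
37. n21.lim = true  [terminal]
38. n18.mk = true  [a₁.lim == true]
39. n16.live = 11  [len(A.tag) + 9]
40. n16.lim = 26  [26]
41. n22.cnt = 1  [terminal]
42. n15.cnt = "mk"  ["mk"]
43. n1.mk = false  [D.live == false]
44. n1.lab = true  [A.live > 7]
45. n23.mk = 15  [15]
46. n25.lab = true  [terminal]
47. n26.idx = true  [terminal]
48. n24.lim = 14  [14]
49. n24.tag = 27  [27]
50. n24.live = 0  [0]
51. n23.cnt = "up"  ["up"]
52. n27.idx = false  [terminal]
53. n0.lim = -1  [len(C.cnt) - 3]
54. n0.tag = 19  [len(C.cnt) + 17]
55. n0.live = 9  [len(C.cnt) + 7]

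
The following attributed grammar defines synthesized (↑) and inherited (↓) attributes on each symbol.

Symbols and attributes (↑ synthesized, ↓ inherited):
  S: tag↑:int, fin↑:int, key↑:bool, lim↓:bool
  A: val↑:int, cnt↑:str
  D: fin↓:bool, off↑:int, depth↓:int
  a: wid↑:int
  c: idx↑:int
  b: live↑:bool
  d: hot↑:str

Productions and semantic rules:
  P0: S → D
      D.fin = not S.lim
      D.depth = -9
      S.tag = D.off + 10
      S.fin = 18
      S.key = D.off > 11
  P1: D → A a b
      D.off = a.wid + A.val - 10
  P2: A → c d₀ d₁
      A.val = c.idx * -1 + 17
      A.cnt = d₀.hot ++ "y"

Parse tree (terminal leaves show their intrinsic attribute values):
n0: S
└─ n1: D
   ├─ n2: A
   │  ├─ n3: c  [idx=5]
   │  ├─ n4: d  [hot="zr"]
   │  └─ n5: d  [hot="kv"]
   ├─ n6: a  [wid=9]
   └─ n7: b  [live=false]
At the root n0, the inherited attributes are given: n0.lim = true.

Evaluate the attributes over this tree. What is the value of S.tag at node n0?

1. n0.lim = true  [given at root]
2. n1.fin = false  [not S.lim]
3. n1.depth = -9  [-9]
4. n3.idx = 5  [terminal]
5. n4.hot = "zr"  [terminal]
6. n5.hot = "kv"  [terminal]
7. n2.val = 12  [c.idx * -1 + 17]
8. n2.cnt = "zry"  [d₀.hot ++ "y"]
9. n6.wid = 9  [terminal]
10. n7.live = false  [terminal]
11. n1.off = 11  [a.wid + A.val - 10]
12. n0.tag = 21  [D.off + 10]
13. n0.fin = 18  [18]
14. n0.key = false  [D.off > 11]

21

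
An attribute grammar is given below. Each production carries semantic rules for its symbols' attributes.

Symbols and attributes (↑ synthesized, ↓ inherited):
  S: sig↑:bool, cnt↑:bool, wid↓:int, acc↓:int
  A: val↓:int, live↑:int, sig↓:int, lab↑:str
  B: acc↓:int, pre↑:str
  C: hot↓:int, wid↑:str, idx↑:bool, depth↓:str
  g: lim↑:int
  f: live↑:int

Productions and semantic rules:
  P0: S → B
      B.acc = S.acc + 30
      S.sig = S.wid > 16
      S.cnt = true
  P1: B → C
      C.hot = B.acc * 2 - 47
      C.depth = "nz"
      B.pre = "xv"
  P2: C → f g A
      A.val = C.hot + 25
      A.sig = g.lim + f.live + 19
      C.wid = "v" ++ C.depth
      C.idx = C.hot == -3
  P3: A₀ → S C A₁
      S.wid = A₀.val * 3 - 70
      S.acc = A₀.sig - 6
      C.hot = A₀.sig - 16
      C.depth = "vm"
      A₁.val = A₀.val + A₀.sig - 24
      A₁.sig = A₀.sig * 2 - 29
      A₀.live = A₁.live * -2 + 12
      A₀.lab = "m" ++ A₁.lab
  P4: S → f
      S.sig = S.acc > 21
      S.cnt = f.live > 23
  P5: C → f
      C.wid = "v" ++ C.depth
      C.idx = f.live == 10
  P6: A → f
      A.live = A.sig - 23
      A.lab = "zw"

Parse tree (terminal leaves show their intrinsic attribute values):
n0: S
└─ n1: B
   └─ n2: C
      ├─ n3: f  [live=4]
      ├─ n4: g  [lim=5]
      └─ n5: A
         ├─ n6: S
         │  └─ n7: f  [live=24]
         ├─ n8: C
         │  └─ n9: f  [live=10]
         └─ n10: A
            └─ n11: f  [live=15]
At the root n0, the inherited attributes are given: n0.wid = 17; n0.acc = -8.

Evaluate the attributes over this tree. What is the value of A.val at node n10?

1. n0.wid = 17  [given at root]
2. n0.acc = -8  [given at root]
3. n1.acc = 22  [S.acc + 30]
4. n2.hot = -3  [B.acc * 2 - 47]
5. n2.depth = "nz"  ["nz"]
6. n3.live = 4  [terminal]
7. n4.lim = 5  [terminal]
8. n5.val = 22  [C.hot + 25]
9. n5.sig = 28  [g.lim + f.live + 19]
10. n6.wid = -4  [A₀.val * 3 - 70]
11. n6.acc = 22  [A₀.sig - 6]
12. n7.live = 24  [terminal]
13. n6.sig = true  [S.acc > 21]
14. n6.cnt = true  [f.live > 23]
15. n8.hot = 12  [A₀.sig - 16]
16. n8.depth = "vm"  ["vm"]
17. n9.live = 10  [terminal]
18. n8.wid = "vvm"  ["v" ++ C.depth]
19. n8.idx = true  [f.live == 10]
20. n10.val = 26  [A₀.val + A₀.sig - 24]
21. n10.sig = 27  [A₀.sig * 2 - 29]
22. n11.live = 15  [terminal]
23. n10.live = 4  [A.sig - 23]
24. n10.lab = "zw"  ["zw"]
25. n5.live = 4  [A₁.live * -2 + 12]
26. n5.lab = "mzw"  ["m" ++ A₁.lab]
27. n2.wid = "vnz"  ["v" ++ C.depth]
28. n2.idx = true  [C.hot == -3]
29. n1.pre = "xv"  ["xv"]
30. n0.sig = true  [S.wid > 16]
31. n0.cnt = true  [true]

26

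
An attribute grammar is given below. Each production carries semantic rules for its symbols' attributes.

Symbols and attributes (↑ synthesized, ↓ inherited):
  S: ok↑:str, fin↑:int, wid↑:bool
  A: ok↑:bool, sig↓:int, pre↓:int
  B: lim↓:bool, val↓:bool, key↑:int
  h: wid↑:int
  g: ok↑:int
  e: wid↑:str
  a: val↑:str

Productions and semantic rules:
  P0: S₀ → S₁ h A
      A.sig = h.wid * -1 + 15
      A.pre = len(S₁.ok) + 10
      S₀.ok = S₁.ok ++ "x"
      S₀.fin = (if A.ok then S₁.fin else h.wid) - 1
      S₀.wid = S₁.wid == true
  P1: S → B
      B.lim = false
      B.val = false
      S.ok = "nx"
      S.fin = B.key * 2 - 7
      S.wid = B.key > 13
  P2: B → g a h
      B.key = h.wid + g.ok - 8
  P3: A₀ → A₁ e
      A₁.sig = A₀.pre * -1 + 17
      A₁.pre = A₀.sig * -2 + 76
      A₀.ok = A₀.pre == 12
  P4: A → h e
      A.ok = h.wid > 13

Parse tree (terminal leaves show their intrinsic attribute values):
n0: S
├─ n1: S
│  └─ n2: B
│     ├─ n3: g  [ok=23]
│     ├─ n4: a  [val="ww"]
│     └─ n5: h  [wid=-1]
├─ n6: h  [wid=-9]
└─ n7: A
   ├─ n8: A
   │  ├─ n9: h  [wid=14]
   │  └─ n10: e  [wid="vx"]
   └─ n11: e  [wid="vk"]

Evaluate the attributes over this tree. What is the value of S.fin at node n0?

20

1. n2.lim = false  [false]
2. n2.val = false  [false]
3. n3.ok = 23  [terminal]
4. n4.val = "ww"  [terminal]
5. n5.wid = -1  [terminal]
6. n2.key = 14  [h.wid + g.ok - 8]
7. n1.ok = "nx"  ["nx"]
8. n1.fin = 21  [B.key * 2 - 7]
9. n1.wid = true  [B.key > 13]
10. n6.wid = -9  [terminal]
11. n7.sig = 24  [h.wid * -1 + 15]
12. n7.pre = 12  [len(S₁.ok) + 10]
13. n8.sig = 5  [A₀.pre * -1 + 17]
14. n8.pre = 28  [A₀.sig * -2 + 76]
15. n9.wid = 14  [terminal]
16. n10.wid = "vx"  [terminal]
17. n8.ok = true  [h.wid > 13]
18. n11.wid = "vk"  [terminal]
19. n7.ok = true  [A₀.pre == 12]
20. n0.ok = "nxx"  [S₁.ok ++ "x"]
21. n0.fin = 20  [(if A.ok then S₁.fin else h.wid) - 1]
22. n0.wid = true  [S₁.wid == true]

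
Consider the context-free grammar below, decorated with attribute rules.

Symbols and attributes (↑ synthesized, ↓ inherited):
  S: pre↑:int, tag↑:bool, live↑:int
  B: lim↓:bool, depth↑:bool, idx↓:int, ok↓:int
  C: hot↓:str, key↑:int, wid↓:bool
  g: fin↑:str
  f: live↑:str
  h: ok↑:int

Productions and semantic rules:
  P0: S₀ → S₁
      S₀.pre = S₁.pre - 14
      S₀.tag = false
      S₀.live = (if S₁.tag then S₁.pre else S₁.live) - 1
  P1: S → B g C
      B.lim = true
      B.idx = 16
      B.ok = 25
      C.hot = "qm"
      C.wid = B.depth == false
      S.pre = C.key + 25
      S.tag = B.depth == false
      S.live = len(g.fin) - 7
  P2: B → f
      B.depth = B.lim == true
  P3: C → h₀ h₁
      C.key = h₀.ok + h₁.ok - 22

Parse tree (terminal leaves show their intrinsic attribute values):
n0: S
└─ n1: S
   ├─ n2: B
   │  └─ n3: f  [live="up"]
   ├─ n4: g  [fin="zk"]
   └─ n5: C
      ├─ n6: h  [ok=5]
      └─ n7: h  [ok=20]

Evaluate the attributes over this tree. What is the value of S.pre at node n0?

14

1. n2.lim = true  [true]
2. n2.idx = 16  [16]
3. n2.ok = 25  [25]
4. n3.live = "up"  [terminal]
5. n2.depth = true  [B.lim == true]
6. n4.fin = "zk"  [terminal]
7. n5.hot = "qm"  ["qm"]
8. n5.wid = false  [B.depth == false]
9. n6.ok = 5  [terminal]
10. n7.ok = 20  [terminal]
11. n5.key = 3  [h₀.ok + h₁.ok - 22]
12. n1.pre = 28  [C.key + 25]
13. n1.tag = false  [B.depth == false]
14. n1.live = -5  [len(g.fin) - 7]
15. n0.pre = 14  [S₁.pre - 14]
16. n0.tag = false  [false]
17. n0.live = -6  [(if S₁.tag then S₁.pre else S₁.live) - 1]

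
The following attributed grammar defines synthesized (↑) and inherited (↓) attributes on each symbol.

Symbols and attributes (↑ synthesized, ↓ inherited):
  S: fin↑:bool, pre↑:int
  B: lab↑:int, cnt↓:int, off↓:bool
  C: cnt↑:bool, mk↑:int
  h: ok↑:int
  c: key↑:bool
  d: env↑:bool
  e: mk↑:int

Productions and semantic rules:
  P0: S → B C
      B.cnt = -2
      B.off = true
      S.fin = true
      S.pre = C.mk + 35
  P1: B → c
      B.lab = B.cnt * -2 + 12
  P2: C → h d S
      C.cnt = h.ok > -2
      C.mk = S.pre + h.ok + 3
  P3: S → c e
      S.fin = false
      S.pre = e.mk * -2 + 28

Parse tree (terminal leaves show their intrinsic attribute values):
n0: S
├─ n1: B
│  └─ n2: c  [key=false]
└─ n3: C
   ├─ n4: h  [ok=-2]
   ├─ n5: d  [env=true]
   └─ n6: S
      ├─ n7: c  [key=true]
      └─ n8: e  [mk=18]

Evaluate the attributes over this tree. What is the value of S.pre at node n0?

1. n1.cnt = -2  [-2]
2. n1.off = true  [true]
3. n2.key = false  [terminal]
4. n1.lab = 16  [B.cnt * -2 + 12]
5. n4.ok = -2  [terminal]
6. n5.env = true  [terminal]
7. n7.key = true  [terminal]
8. n8.mk = 18  [terminal]
9. n6.fin = false  [false]
10. n6.pre = -8  [e.mk * -2 + 28]
11. n3.cnt = false  [h.ok > -2]
12. n3.mk = -7  [S.pre + h.ok + 3]
13. n0.fin = true  [true]
14. n0.pre = 28  [C.mk + 35]

28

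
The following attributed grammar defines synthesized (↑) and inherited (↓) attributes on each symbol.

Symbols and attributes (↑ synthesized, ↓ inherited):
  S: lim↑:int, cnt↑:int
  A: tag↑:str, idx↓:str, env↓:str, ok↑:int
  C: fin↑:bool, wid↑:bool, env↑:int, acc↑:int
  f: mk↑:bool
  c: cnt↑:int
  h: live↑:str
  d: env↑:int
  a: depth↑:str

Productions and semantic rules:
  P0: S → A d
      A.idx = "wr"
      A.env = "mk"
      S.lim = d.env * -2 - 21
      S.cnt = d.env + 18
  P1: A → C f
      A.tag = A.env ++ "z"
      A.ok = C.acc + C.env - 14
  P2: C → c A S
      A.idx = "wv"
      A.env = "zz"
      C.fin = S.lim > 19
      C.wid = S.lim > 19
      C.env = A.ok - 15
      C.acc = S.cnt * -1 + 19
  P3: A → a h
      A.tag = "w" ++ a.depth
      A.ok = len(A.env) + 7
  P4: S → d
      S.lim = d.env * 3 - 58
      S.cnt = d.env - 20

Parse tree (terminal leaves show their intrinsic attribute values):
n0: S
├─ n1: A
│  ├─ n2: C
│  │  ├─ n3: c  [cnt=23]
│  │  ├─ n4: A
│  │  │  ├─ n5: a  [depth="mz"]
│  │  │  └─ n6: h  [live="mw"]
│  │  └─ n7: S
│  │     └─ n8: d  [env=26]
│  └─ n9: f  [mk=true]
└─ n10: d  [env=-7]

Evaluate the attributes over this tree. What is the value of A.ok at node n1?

1. n1.idx = "wr"  ["wr"]
2. n1.env = "mk"  ["mk"]
3. n3.cnt = 23  [terminal]
4. n4.idx = "wv"  ["wv"]
5. n4.env = "zz"  ["zz"]
6. n5.depth = "mz"  [terminal]
7. n6.live = "mw"  [terminal]
8. n4.tag = "wmz"  ["w" ++ a.depth]
9. n4.ok = 9  [len(A.env) + 7]
10. n8.env = 26  [terminal]
11. n7.lim = 20  [d.env * 3 - 58]
12. n7.cnt = 6  [d.env - 20]
13. n2.fin = true  [S.lim > 19]
14. n2.wid = true  [S.lim > 19]
15. n2.env = -6  [A.ok - 15]
16. n2.acc = 13  [S.cnt * -1 + 19]
17. n9.mk = true  [terminal]
18. n1.tag = "mkz"  [A.env ++ "z"]
19. n1.ok = -7  [C.acc + C.env - 14]
20. n10.env = -7  [terminal]
21. n0.lim = -7  [d.env * -2 - 21]
22. n0.cnt = 11  [d.env + 18]

-7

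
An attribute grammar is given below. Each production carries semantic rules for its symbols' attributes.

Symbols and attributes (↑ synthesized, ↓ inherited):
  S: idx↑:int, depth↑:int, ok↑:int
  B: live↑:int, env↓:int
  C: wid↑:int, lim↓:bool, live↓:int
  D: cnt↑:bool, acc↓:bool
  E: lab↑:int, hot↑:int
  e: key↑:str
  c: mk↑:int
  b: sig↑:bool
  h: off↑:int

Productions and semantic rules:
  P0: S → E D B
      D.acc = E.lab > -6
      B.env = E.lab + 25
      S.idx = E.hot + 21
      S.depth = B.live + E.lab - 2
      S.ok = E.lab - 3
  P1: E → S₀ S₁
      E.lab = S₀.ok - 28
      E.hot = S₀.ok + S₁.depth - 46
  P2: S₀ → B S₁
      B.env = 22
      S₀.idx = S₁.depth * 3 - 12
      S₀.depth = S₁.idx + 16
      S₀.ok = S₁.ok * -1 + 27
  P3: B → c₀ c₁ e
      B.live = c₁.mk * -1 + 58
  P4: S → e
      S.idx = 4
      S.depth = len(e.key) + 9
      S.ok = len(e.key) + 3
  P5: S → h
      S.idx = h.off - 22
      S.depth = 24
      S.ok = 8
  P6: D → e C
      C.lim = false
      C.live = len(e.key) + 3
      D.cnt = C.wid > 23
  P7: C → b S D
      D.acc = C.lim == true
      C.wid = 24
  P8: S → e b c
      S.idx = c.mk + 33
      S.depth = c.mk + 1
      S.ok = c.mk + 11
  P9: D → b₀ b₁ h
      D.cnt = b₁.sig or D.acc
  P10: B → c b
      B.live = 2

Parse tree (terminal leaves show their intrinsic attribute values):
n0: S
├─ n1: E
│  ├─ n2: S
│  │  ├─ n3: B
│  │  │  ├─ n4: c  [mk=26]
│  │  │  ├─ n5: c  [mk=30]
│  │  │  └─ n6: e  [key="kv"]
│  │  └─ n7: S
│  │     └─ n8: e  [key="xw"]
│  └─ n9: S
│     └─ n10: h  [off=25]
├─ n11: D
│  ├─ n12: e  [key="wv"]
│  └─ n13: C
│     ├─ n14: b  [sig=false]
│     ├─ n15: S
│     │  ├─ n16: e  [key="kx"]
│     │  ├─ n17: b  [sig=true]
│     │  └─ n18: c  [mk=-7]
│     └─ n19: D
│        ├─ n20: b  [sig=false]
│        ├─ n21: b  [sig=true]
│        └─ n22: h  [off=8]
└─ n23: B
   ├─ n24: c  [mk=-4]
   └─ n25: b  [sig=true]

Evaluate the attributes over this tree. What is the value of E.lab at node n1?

1. n3.env = 22  [22]
2. n4.mk = 26  [terminal]
3. n5.mk = 30  [terminal]
4. n6.key = "kv"  [terminal]
5. n3.live = 28  [c₁.mk * -1 + 58]
6. n8.key = "xw"  [terminal]
7. n7.idx = 4  [4]
8. n7.depth = 11  [len(e.key) + 9]
9. n7.ok = 5  [len(e.key) + 3]
10. n2.idx = 21  [S₁.depth * 3 - 12]
11. n2.depth = 20  [S₁.idx + 16]
12. n2.ok = 22  [S₁.ok * -1 + 27]
13. n10.off = 25  [terminal]
14. n9.idx = 3  [h.off - 22]
15. n9.depth = 24  [24]
16. n9.ok = 8  [8]
17. n1.lab = -6  [S₀.ok - 28]
18. n1.hot = 0  [S₀.ok + S₁.depth - 46]
19. n11.acc = false  [E.lab > -6]
20. n12.key = "wv"  [terminal]
21. n13.lim = false  [false]
22. n13.live = 5  [len(e.key) + 3]
23. n14.sig = false  [terminal]
24. n16.key = "kx"  [terminal]
25. n17.sig = true  [terminal]
26. n18.mk = -7  [terminal]
27. n15.idx = 26  [c.mk + 33]
28. n15.depth = -6  [c.mk + 1]
29. n15.ok = 4  [c.mk + 11]
30. n19.acc = false  [C.lim == true]
31. n20.sig = false  [terminal]
32. n21.sig = true  [terminal]
33. n22.off = 8  [terminal]
34. n19.cnt = true  [b₁.sig or D.acc]
35. n13.wid = 24  [24]
36. n11.cnt = true  [C.wid > 23]
37. n23.env = 19  [E.lab + 25]
38. n24.mk = -4  [terminal]
39. n25.sig = true  [terminal]
40. n23.live = 2  [2]
41. n0.idx = 21  [E.hot + 21]
42. n0.depth = -6  [B.live + E.lab - 2]
43. n0.ok = -9  [E.lab - 3]

-6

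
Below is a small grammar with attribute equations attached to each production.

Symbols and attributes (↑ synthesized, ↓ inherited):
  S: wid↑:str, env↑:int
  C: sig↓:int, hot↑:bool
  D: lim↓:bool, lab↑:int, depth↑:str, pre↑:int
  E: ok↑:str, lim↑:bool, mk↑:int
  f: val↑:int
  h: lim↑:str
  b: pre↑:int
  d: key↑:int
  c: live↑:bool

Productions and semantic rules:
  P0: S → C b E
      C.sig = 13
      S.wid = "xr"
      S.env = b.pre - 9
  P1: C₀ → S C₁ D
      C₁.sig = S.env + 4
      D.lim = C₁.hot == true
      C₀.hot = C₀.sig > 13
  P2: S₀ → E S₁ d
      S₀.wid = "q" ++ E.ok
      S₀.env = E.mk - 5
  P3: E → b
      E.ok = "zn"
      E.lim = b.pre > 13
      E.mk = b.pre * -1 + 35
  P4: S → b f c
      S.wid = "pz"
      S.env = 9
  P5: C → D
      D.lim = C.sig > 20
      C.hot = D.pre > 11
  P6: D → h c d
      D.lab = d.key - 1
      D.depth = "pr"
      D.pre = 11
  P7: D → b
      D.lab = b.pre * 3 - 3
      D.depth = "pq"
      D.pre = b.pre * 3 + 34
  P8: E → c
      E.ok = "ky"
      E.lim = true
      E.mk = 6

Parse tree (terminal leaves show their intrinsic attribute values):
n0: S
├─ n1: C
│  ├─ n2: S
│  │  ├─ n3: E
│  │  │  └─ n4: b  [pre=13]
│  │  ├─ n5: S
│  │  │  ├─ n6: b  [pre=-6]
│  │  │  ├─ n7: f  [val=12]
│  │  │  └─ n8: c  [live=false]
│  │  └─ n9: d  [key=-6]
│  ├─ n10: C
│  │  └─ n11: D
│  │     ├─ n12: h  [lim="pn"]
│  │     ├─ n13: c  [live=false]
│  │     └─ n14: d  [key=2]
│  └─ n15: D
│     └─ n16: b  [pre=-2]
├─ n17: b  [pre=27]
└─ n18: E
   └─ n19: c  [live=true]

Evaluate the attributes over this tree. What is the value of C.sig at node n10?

21

1. n1.sig = 13  [13]
2. n4.pre = 13  [terminal]
3. n3.ok = "zn"  ["zn"]
4. n3.lim = false  [b.pre > 13]
5. n3.mk = 22  [b.pre * -1 + 35]
6. n6.pre = -6  [terminal]
7. n7.val = 12  [terminal]
8. n8.live = false  [terminal]
9. n5.wid = "pz"  ["pz"]
10. n5.env = 9  [9]
11. n9.key = -6  [terminal]
12. n2.wid = "qzn"  ["q" ++ E.ok]
13. n2.env = 17  [E.mk - 5]
14. n10.sig = 21  [S.env + 4]
15. n11.lim = true  [C.sig > 20]
16. n12.lim = "pn"  [terminal]
17. n13.live = false  [terminal]
18. n14.key = 2  [terminal]
19. n11.lab = 1  [d.key - 1]
20. n11.depth = "pr"  ["pr"]
21. n11.pre = 11  [11]
22. n10.hot = false  [D.pre > 11]
23. n15.lim = false  [C₁.hot == true]
24. n16.pre = -2  [terminal]
25. n15.lab = -9  [b.pre * 3 - 3]
26. n15.depth = "pq"  ["pq"]
27. n15.pre = 28  [b.pre * 3 + 34]
28. n1.hot = false  [C₀.sig > 13]
29. n17.pre = 27  [terminal]
30. n19.live = true  [terminal]
31. n18.ok = "ky"  ["ky"]
32. n18.lim = true  [true]
33. n18.mk = 6  [6]
34. n0.wid = "xr"  ["xr"]
35. n0.env = 18  [b.pre - 9]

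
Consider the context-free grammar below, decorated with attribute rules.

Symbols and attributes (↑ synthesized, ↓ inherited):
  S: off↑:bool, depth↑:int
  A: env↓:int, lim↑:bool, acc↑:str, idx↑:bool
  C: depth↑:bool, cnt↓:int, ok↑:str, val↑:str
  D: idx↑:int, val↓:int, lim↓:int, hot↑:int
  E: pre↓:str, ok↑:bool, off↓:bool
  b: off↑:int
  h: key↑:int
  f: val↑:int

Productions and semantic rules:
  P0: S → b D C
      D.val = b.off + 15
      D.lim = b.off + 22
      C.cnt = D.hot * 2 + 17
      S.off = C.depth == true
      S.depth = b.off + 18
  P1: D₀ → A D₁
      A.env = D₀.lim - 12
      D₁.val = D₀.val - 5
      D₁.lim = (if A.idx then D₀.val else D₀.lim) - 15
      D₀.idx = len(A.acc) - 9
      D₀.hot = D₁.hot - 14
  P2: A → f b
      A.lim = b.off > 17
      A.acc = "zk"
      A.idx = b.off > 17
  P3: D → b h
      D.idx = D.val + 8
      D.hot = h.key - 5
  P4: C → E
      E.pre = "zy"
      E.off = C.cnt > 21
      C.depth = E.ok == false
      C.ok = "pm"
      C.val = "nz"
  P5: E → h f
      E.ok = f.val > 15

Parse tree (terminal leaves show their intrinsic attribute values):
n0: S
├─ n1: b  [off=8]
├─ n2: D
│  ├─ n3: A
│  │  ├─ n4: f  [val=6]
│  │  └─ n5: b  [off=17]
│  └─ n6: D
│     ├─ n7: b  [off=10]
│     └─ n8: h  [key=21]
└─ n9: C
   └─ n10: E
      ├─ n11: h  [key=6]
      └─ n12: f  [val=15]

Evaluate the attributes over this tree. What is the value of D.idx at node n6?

1. n1.off = 8  [terminal]
2. n2.val = 23  [b.off + 15]
3. n2.lim = 30  [b.off + 22]
4. n3.env = 18  [D₀.lim - 12]
5. n4.val = 6  [terminal]
6. n5.off = 17  [terminal]
7. n3.lim = false  [b.off > 17]
8. n3.acc = "zk"  ["zk"]
9. n3.idx = false  [b.off > 17]
10. n6.val = 18  [D₀.val - 5]
11. n6.lim = 15  [(if A.idx then D₀.val else D₀.lim) - 15]
12. n7.off = 10  [terminal]
13. n8.key = 21  [terminal]
14. n6.idx = 26  [D.val + 8]
15. n6.hot = 16  [h.key - 5]
16. n2.idx = -7  [len(A.acc) - 9]
17. n2.hot = 2  [D₁.hot - 14]
18. n9.cnt = 21  [D.hot * 2 + 17]
19. n10.pre = "zy"  ["zy"]
20. n10.off = false  [C.cnt > 21]
21. n11.key = 6  [terminal]
22. n12.val = 15  [terminal]
23. n10.ok = false  [f.val > 15]
24. n9.depth = true  [E.ok == false]
25. n9.ok = "pm"  ["pm"]
26. n9.val = "nz"  ["nz"]
27. n0.off = true  [C.depth == true]
28. n0.depth = 26  [b.off + 18]

26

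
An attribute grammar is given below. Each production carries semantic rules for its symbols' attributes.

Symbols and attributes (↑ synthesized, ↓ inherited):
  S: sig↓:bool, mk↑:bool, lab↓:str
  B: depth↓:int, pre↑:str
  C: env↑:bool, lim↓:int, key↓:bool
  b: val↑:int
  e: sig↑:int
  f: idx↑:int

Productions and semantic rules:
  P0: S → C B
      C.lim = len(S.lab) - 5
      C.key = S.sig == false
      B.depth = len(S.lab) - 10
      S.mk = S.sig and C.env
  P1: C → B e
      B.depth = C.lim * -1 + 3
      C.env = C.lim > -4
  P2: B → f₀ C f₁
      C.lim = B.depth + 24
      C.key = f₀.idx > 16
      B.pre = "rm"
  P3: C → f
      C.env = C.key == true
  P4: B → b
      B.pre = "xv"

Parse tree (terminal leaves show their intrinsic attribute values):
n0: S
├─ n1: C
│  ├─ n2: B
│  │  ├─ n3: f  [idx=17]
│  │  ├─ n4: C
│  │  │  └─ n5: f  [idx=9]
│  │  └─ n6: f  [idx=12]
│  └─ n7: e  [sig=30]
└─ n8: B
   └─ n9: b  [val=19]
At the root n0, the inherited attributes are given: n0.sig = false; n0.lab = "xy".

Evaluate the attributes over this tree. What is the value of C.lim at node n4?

30

1. n0.sig = false  [given at root]
2. n0.lab = "xy"  [given at root]
3. n1.lim = -3  [len(S.lab) - 5]
4. n1.key = true  [S.sig == false]
5. n2.depth = 6  [C.lim * -1 + 3]
6. n3.idx = 17  [terminal]
7. n4.lim = 30  [B.depth + 24]
8. n4.key = true  [f₀.idx > 16]
9. n5.idx = 9  [terminal]
10. n4.env = true  [C.key == true]
11. n6.idx = 12  [terminal]
12. n2.pre = "rm"  ["rm"]
13. n7.sig = 30  [terminal]
14. n1.env = true  [C.lim > -4]
15. n8.depth = -8  [len(S.lab) - 10]
16. n9.val = 19  [terminal]
17. n8.pre = "xv"  ["xv"]
18. n0.mk = false  [S.sig and C.env]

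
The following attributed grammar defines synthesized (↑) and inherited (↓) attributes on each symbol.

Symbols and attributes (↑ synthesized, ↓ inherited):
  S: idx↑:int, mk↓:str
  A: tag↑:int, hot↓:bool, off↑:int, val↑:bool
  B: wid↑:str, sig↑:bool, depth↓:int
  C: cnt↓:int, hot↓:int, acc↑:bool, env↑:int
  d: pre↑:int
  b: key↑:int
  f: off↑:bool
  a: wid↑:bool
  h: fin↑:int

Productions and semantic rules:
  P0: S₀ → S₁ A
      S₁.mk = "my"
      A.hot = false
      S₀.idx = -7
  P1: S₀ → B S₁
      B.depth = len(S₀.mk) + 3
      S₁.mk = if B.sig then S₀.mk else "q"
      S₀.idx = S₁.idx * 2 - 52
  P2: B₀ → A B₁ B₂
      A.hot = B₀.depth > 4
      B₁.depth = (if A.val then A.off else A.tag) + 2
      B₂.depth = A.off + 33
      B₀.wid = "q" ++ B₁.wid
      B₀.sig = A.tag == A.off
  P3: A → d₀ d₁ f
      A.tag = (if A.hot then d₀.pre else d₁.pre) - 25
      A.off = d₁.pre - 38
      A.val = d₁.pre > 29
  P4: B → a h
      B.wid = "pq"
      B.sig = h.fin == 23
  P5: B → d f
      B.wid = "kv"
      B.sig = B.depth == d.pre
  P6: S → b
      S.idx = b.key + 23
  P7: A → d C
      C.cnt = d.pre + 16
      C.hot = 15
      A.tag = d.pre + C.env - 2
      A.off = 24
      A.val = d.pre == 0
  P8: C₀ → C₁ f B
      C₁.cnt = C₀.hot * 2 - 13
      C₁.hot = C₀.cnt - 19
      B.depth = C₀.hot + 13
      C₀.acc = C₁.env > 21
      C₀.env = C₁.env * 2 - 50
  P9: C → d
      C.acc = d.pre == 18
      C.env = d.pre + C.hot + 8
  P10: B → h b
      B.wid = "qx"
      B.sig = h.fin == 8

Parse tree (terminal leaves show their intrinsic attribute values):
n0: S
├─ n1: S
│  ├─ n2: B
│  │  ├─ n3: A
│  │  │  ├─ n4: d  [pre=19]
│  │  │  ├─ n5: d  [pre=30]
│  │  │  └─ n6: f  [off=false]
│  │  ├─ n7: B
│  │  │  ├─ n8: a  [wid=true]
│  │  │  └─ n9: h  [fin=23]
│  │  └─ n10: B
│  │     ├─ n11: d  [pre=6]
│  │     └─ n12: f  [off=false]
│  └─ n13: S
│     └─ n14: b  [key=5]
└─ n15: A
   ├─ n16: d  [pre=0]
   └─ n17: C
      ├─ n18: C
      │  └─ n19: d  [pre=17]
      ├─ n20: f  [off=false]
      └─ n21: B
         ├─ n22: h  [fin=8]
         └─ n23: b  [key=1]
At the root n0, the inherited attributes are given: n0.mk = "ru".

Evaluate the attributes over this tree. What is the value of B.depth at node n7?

-6

1. n0.mk = "ru"  [given at root]
2. n1.mk = "my"  ["my"]
3. n2.depth = 5  [len(S₀.mk) + 3]
4. n3.hot = true  [B₀.depth > 4]
5. n4.pre = 19  [terminal]
6. n5.pre = 30  [terminal]
7. n6.off = false  [terminal]
8. n3.tag = -6  [(if A.hot then d₀.pre else d₁.pre) - 25]
9. n3.off = -8  [d₁.pre - 38]
10. n3.val = true  [d₁.pre > 29]
11. n7.depth = -6  [(if A.val then A.off else A.tag) + 2]
12. n8.wid = true  [terminal]
13. n9.fin = 23  [terminal]
14. n7.wid = "pq"  ["pq"]
15. n7.sig = true  [h.fin == 23]
16. n10.depth = 25  [A.off + 33]
17. n11.pre = 6  [terminal]
18. n12.off = false  [terminal]
19. n10.wid = "kv"  ["kv"]
20. n10.sig = false  [B.depth == d.pre]
21. n2.wid = "qpq"  ["q" ++ B₁.wid]
22. n2.sig = false  [A.tag == A.off]
23. n13.mk = "q"  [if B.sig then S₀.mk else "q"]
24. n14.key = 5  [terminal]
25. n13.idx = 28  [b.key + 23]
26. n1.idx = 4  [S₁.idx * 2 - 52]
27. n15.hot = false  [false]
28. n16.pre = 0  [terminal]
29. n17.cnt = 16  [d.pre + 16]
30. n17.hot = 15  [15]
31. n18.cnt = 17  [C₀.hot * 2 - 13]
32. n18.hot = -3  [C₀.cnt - 19]
33. n19.pre = 17  [terminal]
34. n18.acc = false  [d.pre == 18]
35. n18.env = 22  [d.pre + C.hot + 8]
36. n20.off = false  [terminal]
37. n21.depth = 28  [C₀.hot + 13]
38. n22.fin = 8  [terminal]
39. n23.key = 1  [terminal]
40. n21.wid = "qx"  ["qx"]
41. n21.sig = true  [h.fin == 8]
42. n17.acc = true  [C₁.env > 21]
43. n17.env = -6  [C₁.env * 2 - 50]
44. n15.tag = -8  [d.pre + C.env - 2]
45. n15.off = 24  [24]
46. n15.val = true  [d.pre == 0]
47. n0.idx = -7  [-7]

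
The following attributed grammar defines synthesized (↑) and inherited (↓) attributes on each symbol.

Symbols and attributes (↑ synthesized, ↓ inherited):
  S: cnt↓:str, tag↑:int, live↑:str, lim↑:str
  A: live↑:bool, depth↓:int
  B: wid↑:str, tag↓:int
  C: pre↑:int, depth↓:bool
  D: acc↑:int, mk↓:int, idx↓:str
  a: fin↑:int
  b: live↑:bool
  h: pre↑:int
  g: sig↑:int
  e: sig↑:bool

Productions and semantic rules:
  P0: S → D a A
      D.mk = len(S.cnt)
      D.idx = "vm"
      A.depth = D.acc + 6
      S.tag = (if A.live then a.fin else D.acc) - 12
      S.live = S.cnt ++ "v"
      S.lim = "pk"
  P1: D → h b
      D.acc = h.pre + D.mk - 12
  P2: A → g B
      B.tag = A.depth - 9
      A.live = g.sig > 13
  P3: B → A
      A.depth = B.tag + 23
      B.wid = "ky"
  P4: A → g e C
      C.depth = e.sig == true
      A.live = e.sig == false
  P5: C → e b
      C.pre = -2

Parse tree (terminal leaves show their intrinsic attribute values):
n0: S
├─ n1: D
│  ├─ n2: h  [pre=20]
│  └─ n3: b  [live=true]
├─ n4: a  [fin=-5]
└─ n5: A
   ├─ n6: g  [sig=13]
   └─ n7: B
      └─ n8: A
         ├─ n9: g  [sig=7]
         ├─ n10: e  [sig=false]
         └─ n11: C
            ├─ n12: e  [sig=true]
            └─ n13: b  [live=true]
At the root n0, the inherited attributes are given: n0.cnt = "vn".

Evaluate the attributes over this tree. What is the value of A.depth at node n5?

1. n0.cnt = "vn"  [given at root]
2. n1.mk = 2  [len(S.cnt)]
3. n1.idx = "vm"  ["vm"]
4. n2.pre = 20  [terminal]
5. n3.live = true  [terminal]
6. n1.acc = 10  [h.pre + D.mk - 12]
7. n4.fin = -5  [terminal]
8. n5.depth = 16  [D.acc + 6]
9. n6.sig = 13  [terminal]
10. n7.tag = 7  [A.depth - 9]
11. n8.depth = 30  [B.tag + 23]
12. n9.sig = 7  [terminal]
13. n10.sig = false  [terminal]
14. n11.depth = false  [e.sig == true]
15. n12.sig = true  [terminal]
16. n13.live = true  [terminal]
17. n11.pre = -2  [-2]
18. n8.live = true  [e.sig == false]
19. n7.wid = "ky"  ["ky"]
20. n5.live = false  [g.sig > 13]
21. n0.tag = -2  [(if A.live then a.fin else D.acc) - 12]
22. n0.live = "vnv"  [S.cnt ++ "v"]
23. n0.lim = "pk"  ["pk"]

16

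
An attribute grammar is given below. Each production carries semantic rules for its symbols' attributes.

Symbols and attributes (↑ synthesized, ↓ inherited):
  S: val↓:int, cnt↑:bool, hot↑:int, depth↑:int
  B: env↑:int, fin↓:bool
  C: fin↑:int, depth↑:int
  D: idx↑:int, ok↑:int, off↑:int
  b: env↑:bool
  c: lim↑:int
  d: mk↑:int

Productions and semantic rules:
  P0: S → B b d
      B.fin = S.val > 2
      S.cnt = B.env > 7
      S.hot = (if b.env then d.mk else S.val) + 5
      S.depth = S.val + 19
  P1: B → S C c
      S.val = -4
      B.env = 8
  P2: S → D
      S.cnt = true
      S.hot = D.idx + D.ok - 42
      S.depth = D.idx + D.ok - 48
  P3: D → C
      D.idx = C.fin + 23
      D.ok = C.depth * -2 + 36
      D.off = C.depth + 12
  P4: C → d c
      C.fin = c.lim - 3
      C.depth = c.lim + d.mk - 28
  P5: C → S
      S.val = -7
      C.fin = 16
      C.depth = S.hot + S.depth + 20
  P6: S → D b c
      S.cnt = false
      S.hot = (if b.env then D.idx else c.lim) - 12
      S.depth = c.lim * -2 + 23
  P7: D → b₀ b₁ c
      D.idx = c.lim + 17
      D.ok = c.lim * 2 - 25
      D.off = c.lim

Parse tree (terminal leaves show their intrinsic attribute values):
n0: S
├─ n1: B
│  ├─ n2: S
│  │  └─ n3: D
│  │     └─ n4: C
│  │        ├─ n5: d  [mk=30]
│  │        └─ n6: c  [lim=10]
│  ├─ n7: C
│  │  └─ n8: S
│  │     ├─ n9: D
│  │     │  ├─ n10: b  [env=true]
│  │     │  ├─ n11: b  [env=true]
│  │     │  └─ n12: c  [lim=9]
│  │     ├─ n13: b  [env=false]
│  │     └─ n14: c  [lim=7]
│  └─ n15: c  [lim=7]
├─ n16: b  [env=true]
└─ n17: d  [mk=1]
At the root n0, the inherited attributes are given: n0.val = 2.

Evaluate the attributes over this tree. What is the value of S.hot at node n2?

0

1. n0.val = 2  [given at root]
2. n1.fin = false  [S.val > 2]
3. n2.val = -4  [-4]
4. n5.mk = 30  [terminal]
5. n6.lim = 10  [terminal]
6. n4.fin = 7  [c.lim - 3]
7. n4.depth = 12  [c.lim + d.mk - 28]
8. n3.idx = 30  [C.fin + 23]
9. n3.ok = 12  [C.depth * -2 + 36]
10. n3.off = 24  [C.depth + 12]
11. n2.cnt = true  [true]
12. n2.hot = 0  [D.idx + D.ok - 42]
13. n2.depth = -6  [D.idx + D.ok - 48]
14. n8.val = -7  [-7]
15. n10.env = true  [terminal]
16. n11.env = true  [terminal]
17. n12.lim = 9  [terminal]
18. n9.idx = 26  [c.lim + 17]
19. n9.ok = -7  [c.lim * 2 - 25]
20. n9.off = 9  [c.lim]
21. n13.env = false  [terminal]
22. n14.lim = 7  [terminal]
23. n8.cnt = false  [false]
24. n8.hot = -5  [(if b.env then D.idx else c.lim) - 12]
25. n8.depth = 9  [c.lim * -2 + 23]
26. n7.fin = 16  [16]
27. n7.depth = 24  [S.hot + S.depth + 20]
28. n15.lim = 7  [terminal]
29. n1.env = 8  [8]
30. n16.env = true  [terminal]
31. n17.mk = 1  [terminal]
32. n0.cnt = true  [B.env > 7]
33. n0.hot = 6  [(if b.env then d.mk else S.val) + 5]
34. n0.depth = 21  [S.val + 19]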